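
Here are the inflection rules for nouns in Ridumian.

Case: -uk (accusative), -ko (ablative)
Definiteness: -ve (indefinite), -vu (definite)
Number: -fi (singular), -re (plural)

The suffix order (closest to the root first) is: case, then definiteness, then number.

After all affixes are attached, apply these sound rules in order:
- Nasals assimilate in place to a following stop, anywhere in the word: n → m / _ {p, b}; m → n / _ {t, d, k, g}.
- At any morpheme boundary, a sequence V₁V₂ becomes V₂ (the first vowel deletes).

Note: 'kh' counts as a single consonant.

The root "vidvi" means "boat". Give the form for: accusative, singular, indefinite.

vidvukvefi

Attach case accusative -uk → vidviuk.
Attach definiteness indefinite -ve → vidviukve.
Attach number singular -fi → vidviukvefi.
Nasal assimilation: no change.
Apply vowel deletion: vidviukvefi → vidvukvefi.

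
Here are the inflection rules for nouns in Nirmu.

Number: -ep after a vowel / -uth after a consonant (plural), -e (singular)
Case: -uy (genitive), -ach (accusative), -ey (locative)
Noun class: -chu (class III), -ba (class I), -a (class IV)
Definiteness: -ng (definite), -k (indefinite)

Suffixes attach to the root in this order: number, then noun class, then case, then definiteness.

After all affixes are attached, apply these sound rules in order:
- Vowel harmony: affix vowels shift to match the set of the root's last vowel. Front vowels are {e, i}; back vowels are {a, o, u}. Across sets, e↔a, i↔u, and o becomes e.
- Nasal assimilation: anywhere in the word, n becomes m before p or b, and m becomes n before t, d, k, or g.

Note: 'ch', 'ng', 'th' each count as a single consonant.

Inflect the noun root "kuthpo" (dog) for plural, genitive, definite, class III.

Attach number plural -ep (after vowel 'o') → kuthpoep.
Attach noun class class III -chu → kuthpoepchu.
Attach case genitive -uy → kuthpoepchuuy.
Attach definiteness definite -ng → kuthpoepchuuyng.
Apply vowel harmony: kuthpoepchuuyng → kuthpoapchuuyng.
Nasal assimilation: no change.

kuthpoapchuuyng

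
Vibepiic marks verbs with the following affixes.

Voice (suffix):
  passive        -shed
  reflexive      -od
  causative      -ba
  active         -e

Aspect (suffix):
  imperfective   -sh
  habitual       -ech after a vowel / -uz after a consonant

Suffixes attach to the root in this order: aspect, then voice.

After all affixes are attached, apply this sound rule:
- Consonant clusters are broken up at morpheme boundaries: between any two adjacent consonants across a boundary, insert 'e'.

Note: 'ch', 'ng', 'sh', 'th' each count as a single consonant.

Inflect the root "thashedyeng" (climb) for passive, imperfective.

thashedyengesheshed

Attach aspect imperfective -sh → thashedyengsh.
Attach voice passive -shed → thashedyengshshed.
Apply epenthesis: thashedyengshshed → thashedyengesheshed.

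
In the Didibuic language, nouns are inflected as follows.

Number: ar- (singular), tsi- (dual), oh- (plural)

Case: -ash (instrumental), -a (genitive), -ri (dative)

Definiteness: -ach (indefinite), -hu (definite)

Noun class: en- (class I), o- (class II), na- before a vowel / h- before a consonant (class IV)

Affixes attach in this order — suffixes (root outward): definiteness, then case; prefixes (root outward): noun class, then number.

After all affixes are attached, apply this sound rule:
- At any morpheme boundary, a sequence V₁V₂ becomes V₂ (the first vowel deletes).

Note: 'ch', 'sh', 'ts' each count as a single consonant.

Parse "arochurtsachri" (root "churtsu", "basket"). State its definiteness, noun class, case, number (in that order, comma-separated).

indefinite, class II, dative, singular

Segment: ar-o-churtsu-ach-ri.
definiteness: -ach → indefinite.
noun class: o- → class II.
case: -ri → dative.
number: ar- → singular.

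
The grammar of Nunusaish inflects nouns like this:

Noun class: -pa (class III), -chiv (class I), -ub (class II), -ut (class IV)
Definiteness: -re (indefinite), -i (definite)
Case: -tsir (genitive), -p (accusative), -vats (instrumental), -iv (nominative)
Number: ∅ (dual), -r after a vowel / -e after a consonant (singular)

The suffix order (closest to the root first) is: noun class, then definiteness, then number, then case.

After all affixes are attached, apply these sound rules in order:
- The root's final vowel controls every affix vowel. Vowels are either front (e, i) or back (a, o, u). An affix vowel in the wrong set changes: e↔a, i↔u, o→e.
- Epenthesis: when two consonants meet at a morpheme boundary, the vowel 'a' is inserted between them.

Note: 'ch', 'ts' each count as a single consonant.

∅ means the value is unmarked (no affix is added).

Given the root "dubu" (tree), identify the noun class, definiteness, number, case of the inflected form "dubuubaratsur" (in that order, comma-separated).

Segment: dubu-ub-re-tsir.
noun class: -ub → class II.
definiteness: -re → indefinite.
number: ∅ → dual.
case: -tsir → genitive.

class II, indefinite, dual, genitive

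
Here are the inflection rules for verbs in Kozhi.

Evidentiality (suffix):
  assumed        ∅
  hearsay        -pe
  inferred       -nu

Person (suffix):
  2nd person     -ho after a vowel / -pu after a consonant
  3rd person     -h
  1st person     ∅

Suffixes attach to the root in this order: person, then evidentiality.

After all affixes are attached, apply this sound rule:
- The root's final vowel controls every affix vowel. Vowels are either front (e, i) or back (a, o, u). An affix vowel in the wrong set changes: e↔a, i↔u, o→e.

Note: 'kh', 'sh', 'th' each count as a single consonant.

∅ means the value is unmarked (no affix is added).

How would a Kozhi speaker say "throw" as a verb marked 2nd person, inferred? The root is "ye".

yeheni

Attach person 2nd person -ho (after vowel 'e') → yeho.
Attach evidentiality inferred -nu → yehonu.
Apply vowel harmony: yehonu → yeheni.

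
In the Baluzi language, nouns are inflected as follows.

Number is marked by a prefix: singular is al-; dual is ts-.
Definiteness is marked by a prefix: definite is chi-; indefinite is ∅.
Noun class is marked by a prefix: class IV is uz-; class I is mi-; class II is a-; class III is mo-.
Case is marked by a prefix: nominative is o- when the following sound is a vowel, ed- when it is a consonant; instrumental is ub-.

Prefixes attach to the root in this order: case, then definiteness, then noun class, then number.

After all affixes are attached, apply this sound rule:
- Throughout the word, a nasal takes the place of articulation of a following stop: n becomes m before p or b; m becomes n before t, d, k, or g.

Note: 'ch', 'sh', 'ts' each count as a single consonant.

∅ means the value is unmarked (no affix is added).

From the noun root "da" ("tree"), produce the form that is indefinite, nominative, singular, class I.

almiedda

Attach case nominative ed- (before consonant 'd') → edda.
definiteness = indefinite: zero marking, form stays edda.
Attach noun class class I mi- → miedda.
Attach number singular al- → almiedda.
Nasal assimilation: no change.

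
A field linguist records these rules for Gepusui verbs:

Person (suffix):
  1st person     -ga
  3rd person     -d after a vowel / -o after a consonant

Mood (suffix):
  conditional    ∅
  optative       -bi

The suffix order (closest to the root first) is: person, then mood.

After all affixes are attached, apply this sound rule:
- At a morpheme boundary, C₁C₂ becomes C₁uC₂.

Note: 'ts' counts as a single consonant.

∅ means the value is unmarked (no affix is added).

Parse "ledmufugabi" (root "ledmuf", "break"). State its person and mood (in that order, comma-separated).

Segment: ledmuf-ga-bi.
person: -ga → 1st person.
mood: -bi → optative.

1st person, optative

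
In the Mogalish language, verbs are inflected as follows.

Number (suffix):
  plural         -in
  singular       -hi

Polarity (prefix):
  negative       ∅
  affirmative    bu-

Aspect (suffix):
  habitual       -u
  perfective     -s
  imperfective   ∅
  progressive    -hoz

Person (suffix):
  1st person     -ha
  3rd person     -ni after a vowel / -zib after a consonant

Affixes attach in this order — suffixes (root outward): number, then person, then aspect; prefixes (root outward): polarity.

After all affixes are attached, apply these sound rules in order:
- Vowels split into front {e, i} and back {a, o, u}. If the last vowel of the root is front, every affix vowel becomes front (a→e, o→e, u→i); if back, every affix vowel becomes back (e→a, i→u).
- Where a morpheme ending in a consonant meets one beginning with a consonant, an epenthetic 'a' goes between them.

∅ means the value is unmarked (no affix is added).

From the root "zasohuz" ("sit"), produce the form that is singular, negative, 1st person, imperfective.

zasohuzahuha

Attach number singular -hi → zasohuzhi.
polarity = negative: zero marking, form stays zasohuzhi.
Attach person 1st person -ha → zasohuzhiha.
aspect = imperfective: zero marking, form stays zasohuzhiha.
Apply vowel harmony: zasohuzhiha → zasohuzhuha.
Apply epenthesis: zasohuzhuha → zasohuzahuha.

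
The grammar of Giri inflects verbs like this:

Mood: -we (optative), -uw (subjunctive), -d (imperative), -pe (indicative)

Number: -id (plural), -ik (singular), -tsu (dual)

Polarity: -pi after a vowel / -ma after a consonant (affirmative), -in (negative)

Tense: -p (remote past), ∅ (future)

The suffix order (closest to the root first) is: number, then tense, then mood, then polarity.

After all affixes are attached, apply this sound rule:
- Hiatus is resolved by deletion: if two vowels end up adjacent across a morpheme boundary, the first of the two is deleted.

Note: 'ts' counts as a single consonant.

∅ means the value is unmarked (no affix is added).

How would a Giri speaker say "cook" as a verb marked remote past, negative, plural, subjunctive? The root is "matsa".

matsidpuwin

Attach number plural -id → matsaid.
Attach tense remote past -p → matsaidp.
Attach mood subjunctive -uw → matsaidpuw.
Attach polarity negative -in → matsaidpuwin.
Apply vowel deletion: matsaidpuwin → matsidpuwin.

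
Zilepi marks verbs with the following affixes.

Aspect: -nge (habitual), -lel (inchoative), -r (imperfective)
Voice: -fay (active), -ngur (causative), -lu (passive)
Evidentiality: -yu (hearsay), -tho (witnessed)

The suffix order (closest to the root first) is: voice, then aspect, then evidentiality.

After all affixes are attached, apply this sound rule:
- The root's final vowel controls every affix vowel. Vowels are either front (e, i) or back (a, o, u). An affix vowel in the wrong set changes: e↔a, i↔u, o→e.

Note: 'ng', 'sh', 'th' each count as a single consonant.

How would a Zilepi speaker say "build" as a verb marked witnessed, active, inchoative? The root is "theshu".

Attach voice active -fay → theshufay.
Attach aspect inchoative -lel → theshufaylel.
Attach evidentiality witnessed -tho → theshufayleltho.
Apply vowel harmony: theshufayleltho → theshufaylaltho.

theshufaylaltho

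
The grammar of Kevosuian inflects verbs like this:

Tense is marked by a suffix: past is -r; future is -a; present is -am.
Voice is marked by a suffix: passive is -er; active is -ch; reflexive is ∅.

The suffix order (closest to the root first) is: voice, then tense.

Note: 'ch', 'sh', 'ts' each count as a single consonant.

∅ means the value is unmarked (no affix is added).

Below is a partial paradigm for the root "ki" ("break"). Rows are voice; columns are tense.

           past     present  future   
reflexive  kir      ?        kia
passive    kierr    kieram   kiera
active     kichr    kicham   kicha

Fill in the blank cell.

voice = reflexive: zero marking, form stays ki.
Attach tense present -am → kiam.

kiam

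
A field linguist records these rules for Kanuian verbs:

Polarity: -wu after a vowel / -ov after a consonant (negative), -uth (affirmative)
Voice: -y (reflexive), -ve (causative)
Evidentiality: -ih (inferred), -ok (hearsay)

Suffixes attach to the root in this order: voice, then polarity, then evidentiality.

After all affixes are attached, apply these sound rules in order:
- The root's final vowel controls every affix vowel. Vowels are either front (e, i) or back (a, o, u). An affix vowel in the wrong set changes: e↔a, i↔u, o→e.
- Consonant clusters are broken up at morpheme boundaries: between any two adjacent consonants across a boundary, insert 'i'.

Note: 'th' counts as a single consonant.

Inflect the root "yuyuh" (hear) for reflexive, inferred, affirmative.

Attach voice reflexive -y → yuyuhy.
Attach polarity affirmative -uth → yuyuhyuth.
Attach evidentiality inferred -ih → yuyuhyuthih.
Apply vowel harmony: yuyuhyuthih → yuyuhyuthuh.
Apply epenthesis: yuyuhyuthuh → yuyuhiyuthuh.

yuyuhiyuthuh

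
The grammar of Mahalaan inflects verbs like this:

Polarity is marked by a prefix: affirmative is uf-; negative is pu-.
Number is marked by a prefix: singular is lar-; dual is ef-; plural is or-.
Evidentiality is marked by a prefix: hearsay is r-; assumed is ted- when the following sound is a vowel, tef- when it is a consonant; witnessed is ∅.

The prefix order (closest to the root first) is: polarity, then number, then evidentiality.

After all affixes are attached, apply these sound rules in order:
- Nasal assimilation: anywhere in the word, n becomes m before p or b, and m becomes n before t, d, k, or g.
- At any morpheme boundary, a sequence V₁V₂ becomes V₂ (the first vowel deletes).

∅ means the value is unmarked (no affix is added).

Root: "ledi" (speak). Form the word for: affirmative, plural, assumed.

Attach polarity affirmative uf- → ufledi.
Attach number plural or- → orufledi.
Attach evidentiality assumed ted- (before vowel 'o') → tedorufledi.
Nasal assimilation: no change.
Vowel deletion: no change.

tedorufledi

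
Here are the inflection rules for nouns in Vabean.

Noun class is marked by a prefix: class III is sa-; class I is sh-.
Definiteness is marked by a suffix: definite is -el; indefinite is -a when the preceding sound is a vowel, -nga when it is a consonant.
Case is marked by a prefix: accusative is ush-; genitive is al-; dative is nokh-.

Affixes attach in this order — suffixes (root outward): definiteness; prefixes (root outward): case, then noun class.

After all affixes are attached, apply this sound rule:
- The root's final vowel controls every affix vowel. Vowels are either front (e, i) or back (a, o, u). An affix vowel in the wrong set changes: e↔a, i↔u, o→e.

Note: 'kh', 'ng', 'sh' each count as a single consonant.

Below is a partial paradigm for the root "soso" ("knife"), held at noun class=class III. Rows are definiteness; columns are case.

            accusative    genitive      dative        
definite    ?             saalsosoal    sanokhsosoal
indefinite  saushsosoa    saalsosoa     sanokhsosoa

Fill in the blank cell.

Attach case accusative ush- → ushsoso.
Attach noun class class III sa- → saushsoso.
Attach definiteness definite -el → saushsosoel.
Apply vowel harmony: saushsosoel → saushsosoal.

saushsosoal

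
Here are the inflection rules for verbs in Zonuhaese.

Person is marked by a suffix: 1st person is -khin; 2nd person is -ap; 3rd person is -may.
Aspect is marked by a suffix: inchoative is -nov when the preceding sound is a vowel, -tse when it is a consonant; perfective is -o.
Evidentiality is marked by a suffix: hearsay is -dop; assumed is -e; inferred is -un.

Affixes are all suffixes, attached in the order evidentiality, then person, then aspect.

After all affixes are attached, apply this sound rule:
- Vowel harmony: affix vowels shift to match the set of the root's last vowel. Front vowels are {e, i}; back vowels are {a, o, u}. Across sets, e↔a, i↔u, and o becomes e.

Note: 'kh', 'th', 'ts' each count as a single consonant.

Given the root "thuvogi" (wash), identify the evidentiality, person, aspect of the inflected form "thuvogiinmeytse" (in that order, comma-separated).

inferred, 3rd person, inchoative

Segment: thuvogi-un-may-tse.
evidentiality: -un → inferred.
person: -may → 3rd person.
aspect: -nov/tse → inchoative.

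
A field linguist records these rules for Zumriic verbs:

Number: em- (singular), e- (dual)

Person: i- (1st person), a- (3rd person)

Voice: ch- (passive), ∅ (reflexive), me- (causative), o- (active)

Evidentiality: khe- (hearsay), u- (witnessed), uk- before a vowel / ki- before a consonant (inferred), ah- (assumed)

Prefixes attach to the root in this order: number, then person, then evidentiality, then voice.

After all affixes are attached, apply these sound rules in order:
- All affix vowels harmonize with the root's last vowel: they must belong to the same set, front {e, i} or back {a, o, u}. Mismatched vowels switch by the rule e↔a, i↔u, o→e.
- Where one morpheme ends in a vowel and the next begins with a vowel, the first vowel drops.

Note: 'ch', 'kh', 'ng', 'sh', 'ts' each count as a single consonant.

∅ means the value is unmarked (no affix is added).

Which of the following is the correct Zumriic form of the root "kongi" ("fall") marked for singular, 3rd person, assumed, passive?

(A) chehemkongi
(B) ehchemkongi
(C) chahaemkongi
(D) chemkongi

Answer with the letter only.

A

Attach number singular em- → emkongi.
Attach person 3rd person a- → aemkongi.
Attach evidentiality assumed ah- → ahaemkongi.
Attach voice passive ch- → chahaemkongi.
Apply vowel harmony: chahaemkongi → cheheemkongi.
Apply vowel deletion: cheheemkongi → chehemkongi.
So the correct form is chehemkongi, option (A).
(B) ehchemkongi is wrong: it has the affixes in the wrong order.
(D) chemkongi is wrong: it uses witnessed instead of assumed for evidentiality.
(C) chahaemkongi is wrong: it fails to apply the sound rule(s).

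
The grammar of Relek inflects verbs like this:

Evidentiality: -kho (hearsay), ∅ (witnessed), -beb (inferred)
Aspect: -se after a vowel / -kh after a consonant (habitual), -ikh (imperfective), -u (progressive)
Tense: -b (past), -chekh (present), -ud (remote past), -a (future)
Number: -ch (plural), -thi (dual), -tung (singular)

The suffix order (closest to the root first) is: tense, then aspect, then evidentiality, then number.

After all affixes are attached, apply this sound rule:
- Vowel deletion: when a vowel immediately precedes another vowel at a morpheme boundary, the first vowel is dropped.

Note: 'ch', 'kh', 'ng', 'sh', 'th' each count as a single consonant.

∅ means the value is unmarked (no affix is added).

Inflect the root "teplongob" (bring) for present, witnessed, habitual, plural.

teplongobchekhkhch

Attach tense present -chekh → teplongobchekh.
Attach aspect habitual -kh (after consonant 'kh') → teplongobchekhkh.
evidentiality = witnessed: zero marking, form stays teplongobchekhkh.
Attach number plural -ch → teplongobchekhkhch.
Vowel deletion: no change.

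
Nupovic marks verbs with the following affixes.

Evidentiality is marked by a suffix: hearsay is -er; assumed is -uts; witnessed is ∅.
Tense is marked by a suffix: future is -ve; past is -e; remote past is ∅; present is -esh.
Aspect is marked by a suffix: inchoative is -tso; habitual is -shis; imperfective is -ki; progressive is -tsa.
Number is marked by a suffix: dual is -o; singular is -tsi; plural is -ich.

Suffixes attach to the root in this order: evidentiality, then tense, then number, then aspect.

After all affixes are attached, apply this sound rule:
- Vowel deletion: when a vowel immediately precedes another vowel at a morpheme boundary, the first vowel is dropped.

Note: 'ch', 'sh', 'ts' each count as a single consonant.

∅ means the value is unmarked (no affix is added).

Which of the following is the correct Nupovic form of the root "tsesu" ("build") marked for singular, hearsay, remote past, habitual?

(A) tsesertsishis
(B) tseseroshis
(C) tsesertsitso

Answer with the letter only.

A

Attach evidentiality hearsay -er → tsesuer.
tense = remote past: zero marking, form stays tsesuer.
Attach number singular -tsi → tsesuertsi.
Attach aspect habitual -shis → tsesuertsishis.
Apply vowel deletion: tsesuertsishis → tsesertsishis.
So the correct form is tsesertsishis, option (A).
(B) tseseroshis is wrong: it uses dual instead of singular for number.
(C) tsesertsitso is wrong: it uses inchoative instead of habitual for aspect.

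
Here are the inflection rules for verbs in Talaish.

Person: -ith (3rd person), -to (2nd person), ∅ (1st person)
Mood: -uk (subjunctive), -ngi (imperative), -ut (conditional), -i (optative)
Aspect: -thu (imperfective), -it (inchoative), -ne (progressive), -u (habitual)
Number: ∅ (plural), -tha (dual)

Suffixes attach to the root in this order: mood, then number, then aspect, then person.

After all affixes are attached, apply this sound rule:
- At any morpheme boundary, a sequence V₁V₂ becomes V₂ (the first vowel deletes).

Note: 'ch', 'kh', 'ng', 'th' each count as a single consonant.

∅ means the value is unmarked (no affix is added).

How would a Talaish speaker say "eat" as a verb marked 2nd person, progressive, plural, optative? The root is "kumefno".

Attach mood optative -i → kumefnoi.
number = plural: zero marking, form stays kumefnoi.
Attach aspect progressive -ne → kumefnoine.
Attach person 2nd person -to → kumefnoineto.
Apply vowel deletion: kumefnoineto → kumefnineto.

kumefnineto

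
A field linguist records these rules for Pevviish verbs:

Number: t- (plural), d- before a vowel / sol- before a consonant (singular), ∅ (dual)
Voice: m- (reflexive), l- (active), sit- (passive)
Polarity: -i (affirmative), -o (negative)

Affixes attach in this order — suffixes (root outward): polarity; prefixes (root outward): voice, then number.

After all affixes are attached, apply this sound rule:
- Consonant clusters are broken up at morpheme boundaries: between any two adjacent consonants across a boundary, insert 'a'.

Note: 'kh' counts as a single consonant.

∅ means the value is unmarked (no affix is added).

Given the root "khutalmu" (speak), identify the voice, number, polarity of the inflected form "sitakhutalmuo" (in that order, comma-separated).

passive, dual, negative

Segment: sit-khutalmu-o.
voice: sit- → passive.
number: ∅ → dual.
polarity: -o → negative.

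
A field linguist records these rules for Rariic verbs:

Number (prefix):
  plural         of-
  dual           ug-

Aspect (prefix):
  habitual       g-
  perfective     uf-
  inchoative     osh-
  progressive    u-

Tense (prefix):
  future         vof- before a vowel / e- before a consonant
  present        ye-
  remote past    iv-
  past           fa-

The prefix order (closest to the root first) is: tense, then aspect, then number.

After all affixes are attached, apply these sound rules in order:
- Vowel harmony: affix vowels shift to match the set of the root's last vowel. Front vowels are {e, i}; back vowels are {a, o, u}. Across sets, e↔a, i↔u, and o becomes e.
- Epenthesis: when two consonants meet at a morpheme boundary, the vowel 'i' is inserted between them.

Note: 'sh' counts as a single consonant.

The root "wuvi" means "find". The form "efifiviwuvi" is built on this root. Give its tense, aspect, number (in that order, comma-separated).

Segment: of-uf-iv-wuvi.
tense: iv- → remote past.
aspect: uf- → perfective.
number: of- → plural.

remote past, perfective, plural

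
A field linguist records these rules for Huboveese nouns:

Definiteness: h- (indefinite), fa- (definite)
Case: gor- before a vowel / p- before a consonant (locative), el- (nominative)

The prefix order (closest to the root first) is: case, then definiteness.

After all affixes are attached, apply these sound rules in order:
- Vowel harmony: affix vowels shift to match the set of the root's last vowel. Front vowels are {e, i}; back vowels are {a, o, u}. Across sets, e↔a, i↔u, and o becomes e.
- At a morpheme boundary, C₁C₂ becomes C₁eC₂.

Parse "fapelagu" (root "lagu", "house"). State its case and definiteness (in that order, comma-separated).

Segment: fa-p-lagu.
case: gor/p- → locative.
definiteness: fa- → definite.

locative, definite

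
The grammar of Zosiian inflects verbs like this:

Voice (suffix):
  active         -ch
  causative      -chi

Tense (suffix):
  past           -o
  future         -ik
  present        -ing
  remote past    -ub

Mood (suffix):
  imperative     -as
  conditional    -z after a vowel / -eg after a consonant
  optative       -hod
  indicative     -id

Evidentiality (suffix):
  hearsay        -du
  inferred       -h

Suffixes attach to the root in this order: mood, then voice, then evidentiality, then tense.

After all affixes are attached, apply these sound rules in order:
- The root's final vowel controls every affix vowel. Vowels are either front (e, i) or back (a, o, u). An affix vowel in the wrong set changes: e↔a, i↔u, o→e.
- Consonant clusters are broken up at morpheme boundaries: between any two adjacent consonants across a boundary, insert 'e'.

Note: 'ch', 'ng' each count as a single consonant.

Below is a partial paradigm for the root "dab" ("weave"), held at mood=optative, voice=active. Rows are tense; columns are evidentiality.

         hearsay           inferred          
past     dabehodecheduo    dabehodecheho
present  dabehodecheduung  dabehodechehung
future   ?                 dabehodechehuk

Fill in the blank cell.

Attach mood optative -hod → dabhod.
Attach voice active -ch → dabhodch.
Attach evidentiality hearsay -du → dabhodchdu.
Attach tense future -ik → dabhodchduik.
Apply vowel harmony: dabhodchduik → dabhodchduuk.
Apply epenthesis: dabhodchduuk → dabehodecheduuk.

dabehodecheduuk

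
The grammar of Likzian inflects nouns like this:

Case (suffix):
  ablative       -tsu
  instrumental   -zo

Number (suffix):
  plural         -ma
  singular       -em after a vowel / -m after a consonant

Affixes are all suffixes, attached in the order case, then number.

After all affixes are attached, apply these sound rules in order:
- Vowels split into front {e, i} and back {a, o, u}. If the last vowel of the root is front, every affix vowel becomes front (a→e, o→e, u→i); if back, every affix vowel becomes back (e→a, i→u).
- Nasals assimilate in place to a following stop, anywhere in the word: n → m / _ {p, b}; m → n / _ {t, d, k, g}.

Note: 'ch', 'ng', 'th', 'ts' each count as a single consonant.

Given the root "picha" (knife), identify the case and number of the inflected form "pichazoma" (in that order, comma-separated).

instrumental, plural

Segment: picha-zo-ma.
case: -zo → instrumental.
number: -ma → plural.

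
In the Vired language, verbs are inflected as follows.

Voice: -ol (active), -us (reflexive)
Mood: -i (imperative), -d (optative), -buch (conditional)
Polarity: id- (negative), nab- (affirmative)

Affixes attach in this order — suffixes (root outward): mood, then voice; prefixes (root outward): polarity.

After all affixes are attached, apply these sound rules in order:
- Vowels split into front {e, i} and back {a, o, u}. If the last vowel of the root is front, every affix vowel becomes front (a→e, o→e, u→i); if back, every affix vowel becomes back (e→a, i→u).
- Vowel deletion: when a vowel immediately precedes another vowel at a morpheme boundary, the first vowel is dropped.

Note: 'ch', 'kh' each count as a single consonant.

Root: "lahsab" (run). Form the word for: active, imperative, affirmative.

Attach polarity affirmative nab- → nablahsab.
Attach mood imperative -i → nablahsabi.
Attach voice active -ol → nablahsabiol.
Apply vowel harmony: nablahsabiol → nablahsabuol.
Apply vowel deletion: nablahsabuol → nablahsabol.

nablahsabol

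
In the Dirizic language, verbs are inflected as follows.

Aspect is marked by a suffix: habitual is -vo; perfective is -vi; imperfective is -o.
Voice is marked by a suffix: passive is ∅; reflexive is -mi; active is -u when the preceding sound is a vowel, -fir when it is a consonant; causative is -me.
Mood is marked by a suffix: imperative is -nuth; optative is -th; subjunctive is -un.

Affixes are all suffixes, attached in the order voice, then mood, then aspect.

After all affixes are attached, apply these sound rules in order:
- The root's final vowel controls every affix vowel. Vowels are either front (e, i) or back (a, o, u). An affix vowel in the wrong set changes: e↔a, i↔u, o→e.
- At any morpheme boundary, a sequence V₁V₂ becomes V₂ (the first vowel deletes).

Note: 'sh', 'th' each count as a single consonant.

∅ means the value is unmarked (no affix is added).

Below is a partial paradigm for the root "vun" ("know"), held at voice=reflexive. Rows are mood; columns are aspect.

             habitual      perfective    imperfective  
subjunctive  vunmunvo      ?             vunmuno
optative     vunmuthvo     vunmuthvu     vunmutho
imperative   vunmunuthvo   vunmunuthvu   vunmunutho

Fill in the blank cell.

Attach voice reflexive -mi → vunmi.
Attach mood subjunctive -un → vunmiun.
Attach aspect perfective -vi → vunmiunvi.
Apply vowel harmony: vunmiunvi → vunmuunvu.
Apply vowel deletion: vunmuunvu → vunmunvu.

vunmunvu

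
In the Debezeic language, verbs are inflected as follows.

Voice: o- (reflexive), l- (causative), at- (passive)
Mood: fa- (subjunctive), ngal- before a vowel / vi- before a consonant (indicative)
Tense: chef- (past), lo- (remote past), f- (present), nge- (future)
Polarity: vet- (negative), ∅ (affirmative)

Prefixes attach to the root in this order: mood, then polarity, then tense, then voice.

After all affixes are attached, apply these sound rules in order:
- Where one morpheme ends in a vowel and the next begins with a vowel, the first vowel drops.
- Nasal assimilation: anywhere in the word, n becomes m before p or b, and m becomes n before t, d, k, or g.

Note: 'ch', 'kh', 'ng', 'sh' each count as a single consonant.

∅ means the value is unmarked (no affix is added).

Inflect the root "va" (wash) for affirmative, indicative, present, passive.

Attach mood indicative vi- (before consonant 'v') → viva.
polarity = affirmative: zero marking, form stays viva.
Attach tense present f- → fviva.
Attach voice passive at- → atfviva.
Vowel deletion: no change.
Nasal assimilation: no change.

atfviva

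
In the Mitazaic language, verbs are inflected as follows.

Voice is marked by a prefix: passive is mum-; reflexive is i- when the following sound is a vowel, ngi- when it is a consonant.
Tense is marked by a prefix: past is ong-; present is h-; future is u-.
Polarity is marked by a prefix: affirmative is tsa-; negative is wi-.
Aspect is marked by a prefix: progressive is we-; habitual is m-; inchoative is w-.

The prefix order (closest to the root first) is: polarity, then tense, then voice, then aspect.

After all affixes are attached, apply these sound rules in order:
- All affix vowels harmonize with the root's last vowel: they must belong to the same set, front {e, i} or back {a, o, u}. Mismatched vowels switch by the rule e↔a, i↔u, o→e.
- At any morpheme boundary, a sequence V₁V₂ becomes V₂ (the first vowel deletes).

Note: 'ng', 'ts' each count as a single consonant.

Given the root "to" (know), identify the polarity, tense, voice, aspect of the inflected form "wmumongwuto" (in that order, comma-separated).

negative, past, passive, inchoative

Segment: w-mum-ong-wi-to.
polarity: wi- → negative.
tense: ong- → past.
voice: mum- → passive.
aspect: w- → inchoative.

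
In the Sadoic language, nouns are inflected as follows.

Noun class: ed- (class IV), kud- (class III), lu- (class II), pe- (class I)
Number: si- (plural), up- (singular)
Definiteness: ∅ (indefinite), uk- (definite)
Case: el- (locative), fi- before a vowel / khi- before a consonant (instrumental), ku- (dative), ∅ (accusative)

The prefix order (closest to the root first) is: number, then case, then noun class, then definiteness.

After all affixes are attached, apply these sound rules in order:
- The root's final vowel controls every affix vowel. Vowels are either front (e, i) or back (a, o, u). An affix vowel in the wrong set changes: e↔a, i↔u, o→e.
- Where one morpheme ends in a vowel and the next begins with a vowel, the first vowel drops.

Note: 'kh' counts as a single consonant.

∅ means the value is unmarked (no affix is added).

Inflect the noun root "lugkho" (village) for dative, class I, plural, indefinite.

Attach number plural si- → silugkho.
Attach case dative ku- → kusilugkho.
Attach noun class class I pe- → pekusilugkho.
definiteness = indefinite: zero marking, form stays pekusilugkho.
Apply vowel harmony: pekusilugkho → pakusulugkho.
Vowel deletion: no change.

pakusulugkho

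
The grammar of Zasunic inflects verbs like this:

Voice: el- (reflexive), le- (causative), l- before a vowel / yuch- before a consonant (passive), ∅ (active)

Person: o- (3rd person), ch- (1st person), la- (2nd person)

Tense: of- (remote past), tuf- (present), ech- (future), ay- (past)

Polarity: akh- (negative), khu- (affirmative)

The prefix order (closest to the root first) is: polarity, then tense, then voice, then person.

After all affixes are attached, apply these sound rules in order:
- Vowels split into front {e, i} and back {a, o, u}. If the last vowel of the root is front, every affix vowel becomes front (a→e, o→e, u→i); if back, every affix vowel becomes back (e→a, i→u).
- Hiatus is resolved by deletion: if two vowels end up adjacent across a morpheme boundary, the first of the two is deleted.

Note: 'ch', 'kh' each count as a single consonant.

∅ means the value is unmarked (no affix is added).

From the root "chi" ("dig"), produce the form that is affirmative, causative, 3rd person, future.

Attach polarity affirmative khu- → khuchi.
Attach tense future ech- → echkhuchi.
Attach voice causative le- → leechkhuchi.
Attach person 3rd person o- → oleechkhuchi.
Apply vowel harmony: oleechkhuchi → eleechkhichi.
Apply vowel deletion: eleechkhichi → elechkhichi.

elechkhichi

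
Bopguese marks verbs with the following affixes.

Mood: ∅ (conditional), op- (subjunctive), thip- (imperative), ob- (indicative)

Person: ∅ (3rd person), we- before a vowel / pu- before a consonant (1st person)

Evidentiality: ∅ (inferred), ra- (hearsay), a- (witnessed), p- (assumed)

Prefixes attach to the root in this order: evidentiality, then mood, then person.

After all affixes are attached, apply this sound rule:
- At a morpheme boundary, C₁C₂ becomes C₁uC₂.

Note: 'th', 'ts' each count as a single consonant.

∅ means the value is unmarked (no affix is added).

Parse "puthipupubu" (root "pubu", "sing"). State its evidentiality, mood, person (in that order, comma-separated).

inferred, imperative, 1st person

Segment: pu-thip-pubu.
evidentiality: ∅ → inferred.
mood: thip- → imperative.
person: we/pu- → 1st person.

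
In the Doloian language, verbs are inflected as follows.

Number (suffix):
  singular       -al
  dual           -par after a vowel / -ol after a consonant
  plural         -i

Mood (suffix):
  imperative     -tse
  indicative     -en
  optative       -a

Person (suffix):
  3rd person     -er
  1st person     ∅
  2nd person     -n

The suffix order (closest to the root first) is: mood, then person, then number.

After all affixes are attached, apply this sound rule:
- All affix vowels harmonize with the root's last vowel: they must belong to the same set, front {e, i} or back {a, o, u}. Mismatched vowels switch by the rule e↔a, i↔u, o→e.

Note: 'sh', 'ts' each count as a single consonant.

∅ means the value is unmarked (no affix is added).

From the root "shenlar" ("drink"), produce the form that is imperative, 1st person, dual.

shenlartsapar

Attach mood imperative -tse → shenlartse.
person = 1st person: zero marking, form stays shenlartse.
Attach number dual -par (after vowel 'e') → shenlartsepar.
Apply vowel harmony: shenlartsepar → shenlartsapar.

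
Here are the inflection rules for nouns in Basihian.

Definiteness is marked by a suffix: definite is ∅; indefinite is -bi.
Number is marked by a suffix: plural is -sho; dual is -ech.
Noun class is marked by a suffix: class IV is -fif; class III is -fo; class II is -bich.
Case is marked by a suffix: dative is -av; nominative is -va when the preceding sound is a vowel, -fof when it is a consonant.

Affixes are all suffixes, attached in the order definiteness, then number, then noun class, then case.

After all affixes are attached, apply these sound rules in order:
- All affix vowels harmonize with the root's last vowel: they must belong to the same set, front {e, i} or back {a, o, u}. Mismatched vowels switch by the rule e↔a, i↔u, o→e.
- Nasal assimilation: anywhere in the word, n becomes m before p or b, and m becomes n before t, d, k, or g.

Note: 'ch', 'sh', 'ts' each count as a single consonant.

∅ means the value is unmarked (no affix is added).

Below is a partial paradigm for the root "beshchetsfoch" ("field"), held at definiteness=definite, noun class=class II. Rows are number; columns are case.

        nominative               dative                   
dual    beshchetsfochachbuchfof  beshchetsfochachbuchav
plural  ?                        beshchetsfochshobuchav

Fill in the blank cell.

definiteness = definite: zero marking, form stays beshchetsfoch.
Attach number plural -sho → beshchetsfochsho.
Attach noun class class II -bich → beshchetsfochshobich.
Attach case nominative -fof (after consonant 'ch') → beshchetsfochshobichfof.
Apply vowel harmony: beshchetsfochshobichfof → beshchetsfochshobuchfof.
Nasal assimilation: no change.

beshchetsfochshobuchfof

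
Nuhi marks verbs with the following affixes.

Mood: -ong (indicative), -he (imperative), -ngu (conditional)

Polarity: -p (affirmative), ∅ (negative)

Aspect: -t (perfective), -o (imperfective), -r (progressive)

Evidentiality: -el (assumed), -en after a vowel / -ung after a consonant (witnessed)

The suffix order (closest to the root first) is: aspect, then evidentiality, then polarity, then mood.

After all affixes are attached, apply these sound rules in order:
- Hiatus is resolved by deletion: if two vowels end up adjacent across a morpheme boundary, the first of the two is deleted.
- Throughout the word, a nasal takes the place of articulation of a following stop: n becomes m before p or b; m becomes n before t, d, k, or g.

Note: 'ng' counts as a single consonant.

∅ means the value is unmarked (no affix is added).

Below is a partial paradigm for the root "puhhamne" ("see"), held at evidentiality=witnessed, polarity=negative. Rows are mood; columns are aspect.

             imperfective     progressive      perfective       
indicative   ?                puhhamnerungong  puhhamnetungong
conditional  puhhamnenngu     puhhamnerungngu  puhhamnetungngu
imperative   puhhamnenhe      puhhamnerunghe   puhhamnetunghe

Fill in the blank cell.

puhhamnenong

Attach aspect imperfective -o → puhhamneo.
Attach evidentiality witnessed -en (after vowel 'o') → puhhamneoen.
polarity = negative: zero marking, form stays puhhamneoen.
Attach mood indicative -ong → puhhamneoenong.
Apply vowel deletion: puhhamneoenong → puhhamnenong.
Nasal assimilation: no change.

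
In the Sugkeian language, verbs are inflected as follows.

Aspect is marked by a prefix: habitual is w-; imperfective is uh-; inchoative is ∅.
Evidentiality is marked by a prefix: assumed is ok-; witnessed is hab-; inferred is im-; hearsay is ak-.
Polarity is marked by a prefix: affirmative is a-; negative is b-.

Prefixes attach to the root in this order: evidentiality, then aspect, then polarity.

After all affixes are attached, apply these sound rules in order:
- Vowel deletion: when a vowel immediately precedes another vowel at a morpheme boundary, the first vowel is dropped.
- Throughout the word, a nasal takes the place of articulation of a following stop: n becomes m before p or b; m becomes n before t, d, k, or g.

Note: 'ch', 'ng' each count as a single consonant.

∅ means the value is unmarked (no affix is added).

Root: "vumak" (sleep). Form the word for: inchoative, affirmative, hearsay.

akvumak

Attach evidentiality hearsay ak- → akvumak.
aspect = inchoative: zero marking, form stays akvumak.
Attach polarity affirmative a- → aakvumak.
Apply vowel deletion: aakvumak → akvumak.
Nasal assimilation: no change.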